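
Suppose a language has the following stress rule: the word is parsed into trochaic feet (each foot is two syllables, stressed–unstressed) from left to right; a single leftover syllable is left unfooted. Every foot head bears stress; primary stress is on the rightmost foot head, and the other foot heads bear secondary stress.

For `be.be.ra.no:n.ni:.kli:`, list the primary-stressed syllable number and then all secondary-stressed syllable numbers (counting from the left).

Parse left to right into trochaic (ˈσσ) feet: (ˈbe.be) (ˈra.no:n) (ˈni:.kli:).
Foot heads (stressed positions): 1, 3, 5.
End Rule Rightmost: primary stress on the rightmost head = syllable 5.
Secondary stress on 1, 3: ˌbe.be.ˌra.no:n.ˈni:.kli:.

primary 5, secondary 1, 3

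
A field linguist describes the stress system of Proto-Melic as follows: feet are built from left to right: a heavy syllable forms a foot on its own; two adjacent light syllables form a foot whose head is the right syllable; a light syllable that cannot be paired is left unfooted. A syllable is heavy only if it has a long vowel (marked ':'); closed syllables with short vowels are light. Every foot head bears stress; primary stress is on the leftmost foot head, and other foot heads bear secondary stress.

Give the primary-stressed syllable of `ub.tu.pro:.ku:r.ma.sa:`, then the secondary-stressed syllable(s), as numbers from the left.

Weights: 1 ub L, 2 tu L, 3 pro: H, 4 ku:r H, 5 ma L, 6 sa: H.
Parse left to right (heavy = foot alone; LL = one foot; stranded L unfooted): (ub.ˈtu) (ˈpro:) (ˈku:r) ma (ˈsa:).
Foot heads: 2, 3, 4, 6.
Primary stress on the leftmost head = syllable 2.
Secondary stress on 3, 4, 6: ub.ˈtu.ˌpro:.ˌku:r.ma.ˌsa:.

primary 2, secondary 3, 4, 6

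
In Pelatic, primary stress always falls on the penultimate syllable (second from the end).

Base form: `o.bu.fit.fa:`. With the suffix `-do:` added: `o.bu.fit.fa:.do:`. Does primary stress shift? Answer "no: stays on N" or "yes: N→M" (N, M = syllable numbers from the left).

Base `o.bu.fit.fa:` (4 syllables):
  The word has 4 syllables; the penultimate syllable (second from the end) is syllable 3 (fit).
  → primary stress on syllable 3.
Suffixed `o.bu.fit.fa:.do:` (5 syllables):
  The word has 5 syllables; the penultimate syllable (second from the end) is syllable 4 (fa:).
  → primary stress on syllable 4.

yes: 3→4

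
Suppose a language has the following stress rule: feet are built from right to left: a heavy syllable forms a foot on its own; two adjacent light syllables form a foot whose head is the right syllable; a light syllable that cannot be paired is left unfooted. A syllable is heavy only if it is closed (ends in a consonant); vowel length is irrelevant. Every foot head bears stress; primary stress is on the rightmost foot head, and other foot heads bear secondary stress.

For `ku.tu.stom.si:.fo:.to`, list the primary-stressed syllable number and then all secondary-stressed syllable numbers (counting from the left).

primary 6, secondary 2, 3

Weights: 1 ku L, 2 tu L, 3 stom H, 4 si: L, 5 fo: L, 6 to L.
Parse right to left (heavy = foot alone; LL = one foot; stranded L unfooted): (ku.ˈtu) (ˈstom) si: (fo:.ˈto).
Foot heads: 2, 3, 6.
Primary stress on the rightmost head = syllable 6.
Secondary stress on 2, 3: ku.ˌtu.ˌstom.si:.fo:.ˈto.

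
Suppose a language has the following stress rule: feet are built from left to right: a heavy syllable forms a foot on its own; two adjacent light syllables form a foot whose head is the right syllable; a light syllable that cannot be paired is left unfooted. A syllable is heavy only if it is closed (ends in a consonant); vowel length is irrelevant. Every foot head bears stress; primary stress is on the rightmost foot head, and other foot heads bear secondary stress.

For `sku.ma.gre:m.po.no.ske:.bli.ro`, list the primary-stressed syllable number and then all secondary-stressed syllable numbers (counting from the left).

primary 7, secondary 2, 3, 5

Weights: 1 sku L, 2 ma L, 3 gre:m H, 4 po L, 5 no L, 6 ske: L, 7 bli L, 8 ro L.
Parse left to right (heavy = foot alone; LL = one foot; stranded L unfooted): (sku.ˈma) (ˈgre:m) (po.ˈno) (ske:.ˈbli) ro.
Foot heads: 2, 3, 5, 7.
Primary stress on the rightmost head = syllable 7.
Secondary stress on 2, 3, 5: sku.ˌma.ˌgre:m.po.ˌno.ske:.ˈbli.ro.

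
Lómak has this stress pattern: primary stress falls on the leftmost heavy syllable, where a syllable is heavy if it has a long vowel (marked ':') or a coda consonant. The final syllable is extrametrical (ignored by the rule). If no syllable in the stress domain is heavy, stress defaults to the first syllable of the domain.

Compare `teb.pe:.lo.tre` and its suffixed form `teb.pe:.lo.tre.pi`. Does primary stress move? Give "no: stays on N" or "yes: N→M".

no: stays on 1

Base `teb.pe:.lo.tre` (4 syllables):
  The final syllable (4, tre) is extrametrical; the stress domain is syllables 1–3.
  Weights: 1 teb H, 2 pe: H, 3 lo L.
  Heavy syllables in the domain: 1, 2. The leftmost is syllable 1 (teb).
  → primary stress on syllable 1.
Suffixed `teb.pe:.lo.tre.pi` (5 syllables):
  The final syllable (5, pi) is extrametrical; the stress domain is syllables 1–4.
  Weights: 1 teb H, 2 pe: H, 3 lo L, 4 tre L.
  Heavy syllables in the domain: 1, 2. The leftmost is syllable 1 (teb).
  → primary stress on syllable 1.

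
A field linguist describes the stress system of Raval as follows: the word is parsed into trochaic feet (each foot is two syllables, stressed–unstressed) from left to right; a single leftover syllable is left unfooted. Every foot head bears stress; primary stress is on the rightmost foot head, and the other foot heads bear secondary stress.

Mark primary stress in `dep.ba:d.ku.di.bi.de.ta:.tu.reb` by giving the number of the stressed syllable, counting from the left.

7

Parse left to right into trochaic (ˈσσ) feet: (ˈdep.ba:d) (ˈku.di) (ˈbi.de) (ˈta:.tu) reb. Syllable 9 is left unfooted.
Foot heads (stressed positions): 1, 3, 5, 7.
End Rule Rightmost: primary stress on the rightmost head = syllable 7.
Primary stress: syllable 7 → dep.ba:d.ku.di.bi.de.ˈta:.tu.reb.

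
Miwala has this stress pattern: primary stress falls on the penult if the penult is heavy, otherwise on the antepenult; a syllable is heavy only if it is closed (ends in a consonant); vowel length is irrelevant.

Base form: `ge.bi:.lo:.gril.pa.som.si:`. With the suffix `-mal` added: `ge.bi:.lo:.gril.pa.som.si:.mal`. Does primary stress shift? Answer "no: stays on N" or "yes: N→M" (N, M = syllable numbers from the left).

Base `ge.bi:.lo:.gril.pa.som.si:` (7 syllables):
  Weights: 5 pa L, 6 som H, 7 si: L.
  The penult (syllable 6, som) is heavy, so it takes stress.
  → primary stress on syllable 6.
Suffixed `ge.bi:.lo:.gril.pa.som.si:.mal` (8 syllables):
  Weights: 6 som H, 7 si: L, 8 mal H.
  The penult (syllable 7, si:) is light, so stress falls on the antepenult (syllable 6, som).
  → primary stress on syllable 6.

no: stays on 6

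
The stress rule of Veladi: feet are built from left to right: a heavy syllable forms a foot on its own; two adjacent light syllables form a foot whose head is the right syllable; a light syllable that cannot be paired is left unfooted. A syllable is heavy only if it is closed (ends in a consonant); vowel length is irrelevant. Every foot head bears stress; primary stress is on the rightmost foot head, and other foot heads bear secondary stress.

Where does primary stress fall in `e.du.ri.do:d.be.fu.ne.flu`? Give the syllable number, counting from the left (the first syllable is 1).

8

Weights: 1 e L, 2 du L, 3 ri L, 4 do:d H, 5 be L, 6 fu L, 7 ne L, 8 flu L.
Parse left to right (heavy = foot alone; LL = one foot; stranded L unfooted): (e.ˈdu) ri (ˈdo:d) (be.ˈfu) (ne.ˈflu).
Foot heads: 2, 4, 6, 8.
Primary stress on the rightmost head = syllable 8.
Primary stress: syllable 8 → e.du.ri.do:d.be.fu.ne.ˈflu.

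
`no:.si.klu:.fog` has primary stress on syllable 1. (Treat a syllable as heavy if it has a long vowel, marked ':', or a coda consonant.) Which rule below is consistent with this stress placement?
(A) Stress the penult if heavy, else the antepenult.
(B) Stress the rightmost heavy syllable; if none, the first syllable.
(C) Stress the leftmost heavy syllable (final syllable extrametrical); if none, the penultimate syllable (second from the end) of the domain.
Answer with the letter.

Rule A → syllable 3 (observed: 1).
Rule B → syllable 4 (observed: 1).
Rule C → syllable 1 ✓.

C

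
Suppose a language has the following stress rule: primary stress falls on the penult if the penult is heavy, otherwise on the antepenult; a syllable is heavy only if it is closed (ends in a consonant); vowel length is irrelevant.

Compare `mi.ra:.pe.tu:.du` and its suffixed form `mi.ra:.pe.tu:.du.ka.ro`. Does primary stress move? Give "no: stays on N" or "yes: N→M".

yes: 3→5

Base `mi.ra:.pe.tu:.du` (5 syllables):
  Weights: 3 pe L, 4 tu: L, 5 du L.
  The penult (syllable 4, tu:) is light, so stress falls on the antepenult (syllable 3, pe).
  → primary stress on syllable 3.
Suffixed `mi.ra:.pe.tu:.du.ka.ro` (7 syllables):
  Weights: 5 du L, 6 ka L, 7 ro L.
  The penult (syllable 6, ka) is light, so stress falls on the antepenult (syllable 5, du).
  → primary stress on syllable 5.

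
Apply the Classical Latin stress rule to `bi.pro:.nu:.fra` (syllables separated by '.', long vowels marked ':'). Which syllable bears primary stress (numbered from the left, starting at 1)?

3

Classical Latin: stress the penult if heavy (long vowel or closed), else the antepenult.
Weights: 2 pro: H, 3 nu: H, 4 fra L.
The penult (syllable 3, nu:) is heavy, so it takes stress.
Stress on syllable 3: bi.pro:.ˈnu:.fra.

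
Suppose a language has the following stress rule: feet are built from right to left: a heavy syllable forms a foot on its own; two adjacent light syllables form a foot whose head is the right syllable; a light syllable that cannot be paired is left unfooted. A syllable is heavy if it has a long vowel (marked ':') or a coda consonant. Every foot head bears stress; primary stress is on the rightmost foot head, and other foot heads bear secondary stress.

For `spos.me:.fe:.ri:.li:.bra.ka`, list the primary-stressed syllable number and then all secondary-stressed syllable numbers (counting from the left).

primary 7, secondary 1, 2, 3, 4, 5

Weights: 1 spos H, 2 me: H, 3 fe: H, 4 ri: H, 5 li: H, 6 bra L, 7 ka L.
Parse right to left (heavy = foot alone; LL = one foot; stranded L unfooted): (ˈspos) (ˈme:) (ˈfe:) (ˈri:) (ˈli:) (bra.ˈka).
Foot heads: 1, 2, 3, 4, 5, 7.
Primary stress on the rightmost head = syllable 7.
Secondary stress on 1, 2, 3, 4, 5: ˌspos.ˌme:.ˌfe:.ˌri:.ˌli:.bra.ˈka.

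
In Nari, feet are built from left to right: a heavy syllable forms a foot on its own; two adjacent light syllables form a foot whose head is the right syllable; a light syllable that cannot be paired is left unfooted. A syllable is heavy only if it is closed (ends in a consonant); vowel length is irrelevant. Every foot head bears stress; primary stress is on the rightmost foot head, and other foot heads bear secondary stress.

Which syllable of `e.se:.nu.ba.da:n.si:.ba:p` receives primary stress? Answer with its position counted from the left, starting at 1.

7

Weights: 1 e L, 2 se: L, 3 nu L, 4 ba L, 5 da:n H, 6 si: L, 7 ba:p H.
Parse left to right (heavy = foot alone; LL = one foot; stranded L unfooted): (e.ˈse:) (nu.ˈba) (ˈda:n) si: (ˈba:p).
Foot heads: 2, 4, 5, 7.
Primary stress on the rightmost head = syllable 7.
Primary stress: syllable 7 → e.se:.nu.ba.da:n.si:.ˈba:p.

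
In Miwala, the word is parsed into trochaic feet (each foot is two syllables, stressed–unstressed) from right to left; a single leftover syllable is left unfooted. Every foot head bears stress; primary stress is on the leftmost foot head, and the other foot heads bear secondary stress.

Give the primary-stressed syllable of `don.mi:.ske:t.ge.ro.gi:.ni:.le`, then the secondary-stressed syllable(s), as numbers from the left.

primary 1, secondary 3, 5, 7

Parse right to left into trochaic (ˈσσ) feet: (ˈdon.mi:) (ˈske:t.ge) (ˈro.gi:) (ˈni:.le).
Foot heads (stressed positions): 1, 3, 5, 7.
End Rule Leftmost: primary stress on the leftmost head = syllable 1.
Secondary stress on 3, 5, 7: ˈdon.mi:.ˌske:t.ge.ˌro.gi:.ˌni:.le.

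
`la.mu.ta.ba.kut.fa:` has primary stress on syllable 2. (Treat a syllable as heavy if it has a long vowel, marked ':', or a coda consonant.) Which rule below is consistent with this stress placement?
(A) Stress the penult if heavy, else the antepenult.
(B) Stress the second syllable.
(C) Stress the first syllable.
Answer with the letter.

B

Rule A → syllable 5 (observed: 2).
Rule B → syllable 2 ✓.
Rule C → syllable 1 (observed: 2).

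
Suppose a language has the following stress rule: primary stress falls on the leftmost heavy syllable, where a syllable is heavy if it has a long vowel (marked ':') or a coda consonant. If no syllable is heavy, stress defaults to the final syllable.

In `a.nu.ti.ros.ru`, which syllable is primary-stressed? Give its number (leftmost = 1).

Weights: 1 a L, 2 nu L, 3 ti L, 4 ros H, 5 ru L.
Heavy syllables in the domain: 4. The leftmost is syllable 4 (ros).
Primary stress: syllable 4 → a.nu.ti.ˈros.ru.

4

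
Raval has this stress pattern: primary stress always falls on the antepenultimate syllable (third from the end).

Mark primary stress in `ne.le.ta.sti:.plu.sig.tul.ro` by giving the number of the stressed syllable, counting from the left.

6

The word has 8 syllables; the antepenultimate syllable (third from the end) is syllable 6 (sig).
Primary stress: syllable 6 → ne.le.ta.sti:.plu.ˈsig.tul.ro.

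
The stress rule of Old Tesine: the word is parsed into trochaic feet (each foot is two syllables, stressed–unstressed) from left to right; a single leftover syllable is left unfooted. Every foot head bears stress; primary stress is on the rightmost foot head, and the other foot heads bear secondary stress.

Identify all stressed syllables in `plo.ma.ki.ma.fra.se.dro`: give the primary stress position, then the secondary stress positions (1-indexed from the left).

primary 5, secondary 1, 3

Parse left to right into trochaic (ˈσσ) feet: (ˈplo.ma) (ˈki.ma) (ˈfra.se) dro. Syllable 7 is left unfooted.
Foot heads (stressed positions): 1, 3, 5.
End Rule Rightmost: primary stress on the rightmost head = syllable 5.
Secondary stress on 1, 3: ˌplo.ma.ˌki.ma.ˈfra.se.dro.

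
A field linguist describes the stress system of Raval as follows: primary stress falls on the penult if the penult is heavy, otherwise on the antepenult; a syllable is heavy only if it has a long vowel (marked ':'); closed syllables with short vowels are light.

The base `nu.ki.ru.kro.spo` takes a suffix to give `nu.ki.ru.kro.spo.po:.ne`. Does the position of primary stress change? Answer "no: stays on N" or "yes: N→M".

Base `nu.ki.ru.kro.spo` (5 syllables):
  Weights: 3 ru L, 4 kro L, 5 spo L.
  The penult (syllable 4, kro) is light, so stress falls on the antepenult (syllable 3, ru).
  → primary stress on syllable 3.
Suffixed `nu.ki.ru.kro.spo.po:.ne` (7 syllables):
  Weights: 5 spo L, 6 po: H, 7 ne L.
  The penult (syllable 6, po:) is heavy, so it takes stress.
  → primary stress on syllable 6.

yes: 3→6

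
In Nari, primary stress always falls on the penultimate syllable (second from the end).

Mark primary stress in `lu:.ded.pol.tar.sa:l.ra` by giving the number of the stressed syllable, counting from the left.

The word has 6 syllables; the penultimate syllable (second from the end) is syllable 5 (sa:l).
Primary stress: syllable 5 → lu:.ded.pol.tar.ˈsa:l.ra.

5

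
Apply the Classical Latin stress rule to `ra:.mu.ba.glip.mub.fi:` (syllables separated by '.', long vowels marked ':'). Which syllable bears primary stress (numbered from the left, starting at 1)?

Classical Latin: stress the penult if heavy (long vowel or closed), else the antepenult.
Weights: 4 glip H, 5 mub H, 6 fi: H.
The penult (syllable 5, mub) is heavy, so it takes stress.
Stress on syllable 5: ra:.mu.ba.glip.ˈmub.fi:.

5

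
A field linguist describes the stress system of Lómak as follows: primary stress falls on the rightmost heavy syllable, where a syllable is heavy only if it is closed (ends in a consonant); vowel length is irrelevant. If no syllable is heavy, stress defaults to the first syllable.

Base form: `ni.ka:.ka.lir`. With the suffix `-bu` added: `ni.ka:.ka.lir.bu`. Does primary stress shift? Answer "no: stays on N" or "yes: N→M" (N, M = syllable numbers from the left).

Base `ni.ka:.ka.lir` (4 syllables):
  Weights: 1 ni L, 2 ka: L, 3 ka L, 4 lir H.
  Heavy syllables in the domain: 4. The rightmost is syllable 4 (lir).
  → primary stress on syllable 4.
Suffixed `ni.ka:.ka.lir.bu` (5 syllables):
  Weights: 1 ni L, 2 ka: L, 3 ka L, 4 lir H, 5 bu L.
  Heavy syllables in the domain: 4. The rightmost is syllable 4 (lir).
  → primary stress on syllable 4.

no: stays on 4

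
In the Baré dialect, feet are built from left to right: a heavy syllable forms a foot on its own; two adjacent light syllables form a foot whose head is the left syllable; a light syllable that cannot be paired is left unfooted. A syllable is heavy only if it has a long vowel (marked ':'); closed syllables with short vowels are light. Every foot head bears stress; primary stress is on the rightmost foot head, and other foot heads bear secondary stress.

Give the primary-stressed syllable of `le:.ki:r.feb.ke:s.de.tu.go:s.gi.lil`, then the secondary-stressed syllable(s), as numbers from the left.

Weights: 1 le: H, 2 ki:r H, 3 feb L, 4 ke:s H, 5 de L, 6 tu L, 7 go:s H, 8 gi L, 9 lil L.
Parse left to right (heavy = foot alone; LL = one foot; stranded L unfooted): (ˈle:) (ˈki:r) feb (ˈke:s) (ˈde.tu) (ˈgo:s) (ˈgi.lil).
Foot heads: 1, 2, 4, 5, 7, 8.
Primary stress on the rightmost head = syllable 8.
Secondary stress on 1, 2, 4, 5, 7: ˌle:.ˌki:r.feb.ˌke:s.ˌde.tu.ˌgo:s.ˈgi.lil.

primary 8, secondary 1, 2, 4, 5, 7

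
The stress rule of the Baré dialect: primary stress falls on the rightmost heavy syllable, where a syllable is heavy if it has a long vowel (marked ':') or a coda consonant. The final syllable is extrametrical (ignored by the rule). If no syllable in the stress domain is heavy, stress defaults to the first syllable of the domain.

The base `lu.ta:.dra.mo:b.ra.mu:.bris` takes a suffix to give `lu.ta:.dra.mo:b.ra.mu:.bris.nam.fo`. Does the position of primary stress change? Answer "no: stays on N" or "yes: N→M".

yes: 6→8

Base `lu.ta:.dra.mo:b.ra.mu:.bris` (7 syllables):
  The final syllable (7, bris) is extrametrical; the stress domain is syllables 1–6.
  Weights: 1 lu L, 2 ta: H, 3 dra L, 4 mo:b H, 5 ra L, 6 mu: H.
  Heavy syllables in the domain: 2, 4, 6. The rightmost is syllable 6 (mu:).
  → primary stress on syllable 6.
Suffixed `lu.ta:.dra.mo:b.ra.mu:.bris.nam.fo` (9 syllables):
  The final syllable (9, fo) is extrametrical; the stress domain is syllables 1–8.
  Weights: 1 lu L, 2 ta: H, 3 dra L, 4 mo:b H, 5 ra L, 6 mu: H, 7 bris H, 8 nam H.
  Heavy syllables in the domain: 2, 4, 6, 7, 8. The rightmost is syllable 8 (nam).
  → primary stress on syllable 8.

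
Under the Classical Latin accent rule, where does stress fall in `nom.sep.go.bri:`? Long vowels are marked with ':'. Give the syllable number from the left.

Classical Latin: stress the penult if heavy (long vowel or closed), else the antepenult.
Weights: 2 sep H, 3 go L, 4 bri: H.
The penult (syllable 3, go) is light, so stress falls on the antepenult (syllable 2, sep).
Stress on syllable 2: nom.ˈsep.go.bri:.

2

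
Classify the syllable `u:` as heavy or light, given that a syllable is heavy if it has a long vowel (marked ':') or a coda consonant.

heavy

`u:`: long vowel, open (no coda). Long vowel → heavy.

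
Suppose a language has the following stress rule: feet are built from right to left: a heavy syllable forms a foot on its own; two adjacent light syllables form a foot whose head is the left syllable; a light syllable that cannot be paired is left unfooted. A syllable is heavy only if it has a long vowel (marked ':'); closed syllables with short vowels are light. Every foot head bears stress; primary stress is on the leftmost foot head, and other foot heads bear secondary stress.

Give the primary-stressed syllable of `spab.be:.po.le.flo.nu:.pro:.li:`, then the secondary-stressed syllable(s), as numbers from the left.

primary 2, secondary 4, 6, 7, 8

Weights: 1 spab L, 2 be: H, 3 po L, 4 le L, 5 flo L, 6 nu: H, 7 pro: H, 8 li: H.
Parse right to left (heavy = foot alone; LL = one foot; stranded L unfooted): spab (ˈbe:) po (ˈle.flo) (ˈnu:) (ˈpro:) (ˈli:).
Foot heads: 2, 4, 6, 7, 8.
Primary stress on the leftmost head = syllable 2.
Secondary stress on 4, 6, 7, 8: spab.ˈbe:.po.ˌle.flo.ˌnu:.ˌpro:.ˌli:.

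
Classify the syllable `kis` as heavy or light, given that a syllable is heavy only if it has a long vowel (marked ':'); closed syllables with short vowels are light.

light

`kis`: short vowel, closed (coda /s/). Short vowel → light.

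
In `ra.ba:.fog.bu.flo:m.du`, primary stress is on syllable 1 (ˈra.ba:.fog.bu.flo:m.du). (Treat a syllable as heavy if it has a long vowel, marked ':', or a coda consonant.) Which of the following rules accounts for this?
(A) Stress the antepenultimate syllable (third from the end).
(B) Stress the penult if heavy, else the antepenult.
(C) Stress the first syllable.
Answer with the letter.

Rule A → syllable 4 (observed: 1).
Rule B → syllable 5 (observed: 1).
Rule C → syllable 1 ✓.

C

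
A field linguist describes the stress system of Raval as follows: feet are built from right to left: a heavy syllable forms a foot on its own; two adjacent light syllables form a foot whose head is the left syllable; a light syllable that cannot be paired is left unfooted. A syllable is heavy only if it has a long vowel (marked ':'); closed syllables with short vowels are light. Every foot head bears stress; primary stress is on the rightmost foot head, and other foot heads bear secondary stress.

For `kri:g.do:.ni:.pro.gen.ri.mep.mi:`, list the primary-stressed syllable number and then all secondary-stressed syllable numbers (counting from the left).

primary 8, secondary 1, 2, 3, 4, 6

Weights: 1 kri:g H, 2 do: H, 3 ni: H, 4 pro L, 5 gen L, 6 ri L, 7 mep L, 8 mi: H.
Parse right to left (heavy = foot alone; LL = one foot; stranded L unfooted): (ˈkri:g) (ˈdo:) (ˈni:) (ˈpro.gen) (ˈri.mep) (ˈmi:).
Foot heads: 1, 2, 3, 4, 6, 8.
Primary stress on the rightmost head = syllable 8.
Secondary stress on 1, 2, 3, 4, 6: ˌkri:g.ˌdo:.ˌni:.ˌpro.gen.ˌri.mep.ˈmi:.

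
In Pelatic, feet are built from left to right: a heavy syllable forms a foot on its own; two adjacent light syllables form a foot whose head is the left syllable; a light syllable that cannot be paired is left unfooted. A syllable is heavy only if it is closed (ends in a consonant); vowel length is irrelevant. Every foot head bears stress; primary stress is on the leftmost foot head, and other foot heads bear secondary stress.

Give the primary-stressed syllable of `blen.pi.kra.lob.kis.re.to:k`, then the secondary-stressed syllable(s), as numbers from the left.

Weights: 1 blen H, 2 pi L, 3 kra L, 4 lob H, 5 kis H, 6 re L, 7 to:k H.
Parse left to right (heavy = foot alone; LL = one foot; stranded L unfooted): (ˈblen) (ˈpi.kra) (ˈlob) (ˈkis) re (ˈto:k).
Foot heads: 1, 2, 4, 5, 7.
Primary stress on the leftmost head = syllable 1.
Secondary stress on 2, 4, 5, 7: ˈblen.ˌpi.kra.ˌlob.ˌkis.re.ˌto:k.

primary 1, secondary 2, 4, 5, 7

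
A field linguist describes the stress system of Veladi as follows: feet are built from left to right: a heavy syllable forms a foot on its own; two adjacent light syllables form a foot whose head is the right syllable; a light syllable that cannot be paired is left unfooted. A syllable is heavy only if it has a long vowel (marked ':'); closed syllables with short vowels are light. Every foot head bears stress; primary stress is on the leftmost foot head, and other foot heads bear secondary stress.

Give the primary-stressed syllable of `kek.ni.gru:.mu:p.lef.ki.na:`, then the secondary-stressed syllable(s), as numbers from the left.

Weights: 1 kek L, 2 ni L, 3 gru: H, 4 mu:p H, 5 lef L, 6 ki L, 7 na: H.
Parse left to right (heavy = foot alone; LL = one foot; stranded L unfooted): (kek.ˈni) (ˈgru:) (ˈmu:p) (lef.ˈki) (ˈna:).
Foot heads: 2, 3, 4, 6, 7.
Primary stress on the leftmost head = syllable 2.
Secondary stress on 3, 4, 6, 7: kek.ˈni.ˌgru:.ˌmu:p.lef.ˌki.ˌna:.

primary 2, secondary 3, 4, 6, 7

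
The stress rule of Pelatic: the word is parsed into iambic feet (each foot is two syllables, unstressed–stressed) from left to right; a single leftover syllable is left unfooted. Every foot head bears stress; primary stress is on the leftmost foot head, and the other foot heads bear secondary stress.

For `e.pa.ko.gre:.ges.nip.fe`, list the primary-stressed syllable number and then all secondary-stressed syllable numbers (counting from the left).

primary 2, secondary 4, 6

Parse left to right into iambic (σˈσ) feet: (e.ˈpa) (ko.ˈgre:) (ges.ˈnip) fe. Syllable 7 is left unfooted.
Foot heads (stressed positions): 2, 4, 6.
End Rule Leftmost: primary stress on the leftmost head = syllable 2.
Secondary stress on 4, 6: e.ˈpa.ko.ˌgre:.ges.ˌnip.fe.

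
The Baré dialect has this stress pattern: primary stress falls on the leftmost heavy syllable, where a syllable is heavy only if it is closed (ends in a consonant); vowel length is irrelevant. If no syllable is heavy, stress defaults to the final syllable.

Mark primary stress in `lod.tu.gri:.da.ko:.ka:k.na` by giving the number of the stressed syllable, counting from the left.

1

Weights: 1 lod H, 2 tu L, 3 gri: L, 4 da L, 5 ko: L, 6 ka:k H, 7 na L.
Heavy syllables in the domain: 1, 6. The leftmost is syllable 1 (lod).
Primary stress: syllable 1 → ˈlod.tu.gri:.da.ko:.ka:k.na.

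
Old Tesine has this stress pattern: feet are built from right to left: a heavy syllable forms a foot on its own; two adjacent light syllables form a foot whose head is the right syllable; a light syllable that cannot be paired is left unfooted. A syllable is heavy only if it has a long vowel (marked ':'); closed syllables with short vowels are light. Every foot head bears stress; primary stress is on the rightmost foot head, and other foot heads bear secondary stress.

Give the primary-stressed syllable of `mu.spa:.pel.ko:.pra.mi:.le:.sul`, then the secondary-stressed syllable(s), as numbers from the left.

primary 7, secondary 2, 4, 6

Weights: 1 mu L, 2 spa: H, 3 pel L, 4 ko: H, 5 pra L, 6 mi: H, 7 le: H, 8 sul L.
Parse right to left (heavy = foot alone; LL = one foot; stranded L unfooted): mu (ˈspa:) pel (ˈko:) pra (ˈmi:) (ˈle:) sul.
Foot heads: 2, 4, 6, 7.
Primary stress on the rightmost head = syllable 7.
Secondary stress on 2, 4, 6: mu.ˌspa:.pel.ˌko:.pra.ˌmi:.ˈle:.sul.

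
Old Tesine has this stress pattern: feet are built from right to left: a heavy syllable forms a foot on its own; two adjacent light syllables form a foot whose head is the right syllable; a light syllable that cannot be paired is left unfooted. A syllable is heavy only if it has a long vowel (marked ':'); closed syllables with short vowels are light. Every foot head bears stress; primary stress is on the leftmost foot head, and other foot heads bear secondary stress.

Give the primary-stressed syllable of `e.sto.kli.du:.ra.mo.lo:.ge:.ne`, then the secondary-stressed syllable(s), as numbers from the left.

Weights: 1 e L, 2 sto L, 3 kli L, 4 du: H, 5 ra L, 6 mo L, 7 lo: H, 8 ge: H, 9 ne L.
Parse right to left (heavy = foot alone; LL = one foot; stranded L unfooted): e (sto.ˈkli) (ˈdu:) (ra.ˈmo) (ˈlo:) (ˈge:) ne.
Foot heads: 3, 4, 6, 7, 8.
Primary stress on the leftmost head = syllable 3.
Secondary stress on 4, 6, 7, 8: e.sto.ˈkli.ˌdu:.ra.ˌmo.ˌlo:.ˌge:.ne.

primary 3, secondary 4, 6, 7, 8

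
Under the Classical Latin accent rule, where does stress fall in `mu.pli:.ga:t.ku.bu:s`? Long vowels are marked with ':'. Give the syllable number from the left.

Classical Latin: stress the penult if heavy (long vowel or closed), else the antepenult.
Weights: 3 ga:t H, 4 ku L, 5 bu:s H.
The penult (syllable 4, ku) is light, so stress falls on the antepenult (syllable 3, ga:t).
Stress on syllable 3: mu.pli:.ˈga:t.ku.bu:s.

3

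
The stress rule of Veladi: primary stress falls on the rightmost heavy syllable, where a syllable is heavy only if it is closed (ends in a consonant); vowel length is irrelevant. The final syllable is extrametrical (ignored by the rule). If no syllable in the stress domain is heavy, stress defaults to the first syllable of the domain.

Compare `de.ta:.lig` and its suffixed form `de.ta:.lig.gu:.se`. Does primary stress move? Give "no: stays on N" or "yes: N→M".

yes: 1→3

Base `de.ta:.lig` (3 syllables):
  The final syllable (3, lig) is extrametrical; the stress domain is syllables 1–2.
  Weights: 1 de L, 2 ta: L.
  No heavy syllable in the domain; default to the first syllable of the domain = syllable 1.
  → primary stress on syllable 1.
Suffixed `de.ta:.lig.gu:.se` (5 syllables):
  The final syllable (5, se) is extrametrical; the stress domain is syllables 1–4.
  Weights: 1 de L, 2 ta: L, 3 lig H, 4 gu: L.
  Heavy syllables in the domain: 3. The rightmost is syllable 3 (lig).
  → primary stress on syllable 3.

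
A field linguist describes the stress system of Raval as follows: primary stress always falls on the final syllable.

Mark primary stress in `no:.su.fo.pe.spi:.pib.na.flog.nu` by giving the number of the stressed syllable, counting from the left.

The word has 9 syllables; the final syllable is syllable 9 (nu).
Primary stress: syllable 9 → no:.su.fo.pe.spi:.pib.na.flog.ˈnu.

9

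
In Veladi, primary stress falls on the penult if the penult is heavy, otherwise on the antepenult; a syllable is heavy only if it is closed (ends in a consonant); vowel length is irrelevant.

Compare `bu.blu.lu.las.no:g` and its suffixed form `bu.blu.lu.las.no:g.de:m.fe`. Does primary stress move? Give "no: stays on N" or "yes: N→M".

Base `bu.blu.lu.las.no:g` (5 syllables):
  Weights: 3 lu L, 4 las H, 5 no:g H.
  The penult (syllable 4, las) is heavy, so it takes stress.
  → primary stress on syllable 4.
Suffixed `bu.blu.lu.las.no:g.de:m.fe` (7 syllables):
  Weights: 5 no:g H, 6 de:m H, 7 fe L.
  The penult (syllable 6, de:m) is heavy, so it takes stress.
  → primary stress on syllable 6.

yes: 4→6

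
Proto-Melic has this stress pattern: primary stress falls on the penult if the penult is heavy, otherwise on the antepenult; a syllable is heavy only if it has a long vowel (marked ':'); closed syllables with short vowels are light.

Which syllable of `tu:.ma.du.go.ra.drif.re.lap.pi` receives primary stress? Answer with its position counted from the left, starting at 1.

Weights: 7 re L, 8 lap L, 9 pi L.
The penult (syllable 8, lap) is light, so stress falls on the antepenult (syllable 7, re).
Primary stress: syllable 7 → tu:.ma.du.go.ra.drif.ˈre.lap.pi.

7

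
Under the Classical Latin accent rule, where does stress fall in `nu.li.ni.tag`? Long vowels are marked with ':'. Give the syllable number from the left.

Classical Latin: stress the penult if heavy (long vowel or closed), else the antepenult.
Weights: 2 li L, 3 ni L, 4 tag H.
The penult (syllable 3, ni) is light, so stress falls on the antepenult (syllable 2, li).
Stress on syllable 2: nu.ˈli.ni.tag.

2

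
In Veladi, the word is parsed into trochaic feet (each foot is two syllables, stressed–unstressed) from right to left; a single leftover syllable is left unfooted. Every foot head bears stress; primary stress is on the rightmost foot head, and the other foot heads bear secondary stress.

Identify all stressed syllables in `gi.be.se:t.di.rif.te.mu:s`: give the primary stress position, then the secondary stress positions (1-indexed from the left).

primary 6, secondary 2, 4

Parse right to left into trochaic (ˈσσ) feet: gi (ˈbe.se:t) (ˈdi.rif) (ˈte.mu:s). Syllable 1 is left unfooted.
Foot heads (stressed positions): 2, 4, 6.
End Rule Rightmost: primary stress on the rightmost head = syllable 6.
Secondary stress on 2, 4: gi.ˌbe.se:t.ˌdi.rif.ˈte.mu:s.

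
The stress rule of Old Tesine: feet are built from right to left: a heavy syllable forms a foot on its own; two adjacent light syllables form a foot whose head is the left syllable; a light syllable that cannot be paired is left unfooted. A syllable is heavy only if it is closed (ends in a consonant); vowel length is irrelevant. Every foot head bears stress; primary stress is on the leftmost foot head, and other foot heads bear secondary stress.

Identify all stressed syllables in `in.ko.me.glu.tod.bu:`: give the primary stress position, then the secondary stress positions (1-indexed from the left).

primary 1, secondary 3, 5

Weights: 1 in H, 2 ko L, 3 me L, 4 glu L, 5 tod H, 6 bu: L.
Parse right to left (heavy = foot alone; LL = one foot; stranded L unfooted): (ˈin) ko (ˈme.glu) (ˈtod) bu:.
Foot heads: 1, 3, 5.
Primary stress on the leftmost head = syllable 1.
Secondary stress on 3, 5: ˈin.ko.ˌme.glu.ˌtod.bu:.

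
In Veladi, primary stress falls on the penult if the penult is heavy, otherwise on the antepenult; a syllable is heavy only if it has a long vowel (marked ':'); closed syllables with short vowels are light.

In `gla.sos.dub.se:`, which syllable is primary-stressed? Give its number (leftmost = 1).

2

Weights: 2 sos L, 3 dub L, 4 se: H.
The penult (syllable 3, dub) is light, so stress falls on the antepenult (syllable 2, sos).
Primary stress: syllable 2 → gla.ˈsos.dub.se:.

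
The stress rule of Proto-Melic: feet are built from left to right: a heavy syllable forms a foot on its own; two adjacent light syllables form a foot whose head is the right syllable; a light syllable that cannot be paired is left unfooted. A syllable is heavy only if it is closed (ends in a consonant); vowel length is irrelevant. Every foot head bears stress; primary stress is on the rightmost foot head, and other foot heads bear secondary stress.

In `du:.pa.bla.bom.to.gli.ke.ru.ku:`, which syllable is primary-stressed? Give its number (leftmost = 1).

Weights: 1 du: L, 2 pa L, 3 bla L, 4 bom H, 5 to L, 6 gli L, 7 ke L, 8 ru L, 9 ku: L.
Parse left to right (heavy = foot alone; LL = one foot; stranded L unfooted): (du:.ˈpa) bla (ˈbom) (to.ˈgli) (ke.ˈru) ku:.
Foot heads: 2, 4, 6, 8.
Primary stress on the rightmost head = syllable 8.
Primary stress: syllable 8 → du:.pa.bla.bom.to.gli.ke.ˈru.ku:.

8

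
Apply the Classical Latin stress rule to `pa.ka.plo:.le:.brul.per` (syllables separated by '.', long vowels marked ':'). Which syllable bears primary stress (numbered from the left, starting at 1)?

5

Classical Latin: stress the penult if heavy (long vowel or closed), else the antepenult.
Weights: 4 le: H, 5 brul H, 6 per H.
The penult (syllable 5, brul) is heavy, so it takes stress.
Stress on syllable 5: pa.ka.plo:.le:.ˈbrul.per.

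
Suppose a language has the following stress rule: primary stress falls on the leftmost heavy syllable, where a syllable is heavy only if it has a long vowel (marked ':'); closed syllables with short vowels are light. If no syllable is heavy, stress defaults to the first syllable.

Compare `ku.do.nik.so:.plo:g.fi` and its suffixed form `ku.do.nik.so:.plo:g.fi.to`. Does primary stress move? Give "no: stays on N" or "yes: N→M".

no: stays on 4

Base `ku.do.nik.so:.plo:g.fi` (6 syllables):
  Weights: 1 ku L, 2 do L, 3 nik L, 4 so: H, 5 plo:g H, 6 fi L.
  Heavy syllables in the domain: 4, 5. The leftmost is syllable 4 (so:).
  → primary stress on syllable 4.
Suffixed `ku.do.nik.so:.plo:g.fi.to` (7 syllables):
  Weights: 1 ku L, 2 do L, 3 nik L, 4 so: H, 5 plo:g H, 6 fi L, 7 to L.
  Heavy syllables in the domain: 4, 5. The leftmost is syllable 4 (so:).
  → primary stress on syllable 4.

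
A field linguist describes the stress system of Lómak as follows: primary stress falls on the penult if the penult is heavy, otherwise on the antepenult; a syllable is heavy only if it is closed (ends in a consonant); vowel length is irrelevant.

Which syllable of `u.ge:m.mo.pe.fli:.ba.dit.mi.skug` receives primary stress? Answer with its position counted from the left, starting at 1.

Weights: 7 dit H, 8 mi L, 9 skug H.
The penult (syllable 8, mi) is light, so stress falls on the antepenult (syllable 7, dit).
Primary stress: syllable 7 → u.ge:m.mo.pe.fli:.ba.ˈdit.mi.skug.

7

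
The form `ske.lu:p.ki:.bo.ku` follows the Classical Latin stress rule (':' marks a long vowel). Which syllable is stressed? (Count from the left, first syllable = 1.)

3

Classical Latin: stress the penult if heavy (long vowel or closed), else the antepenult.
Weights: 3 ki: H, 4 bo L, 5 ku L.
The penult (syllable 4, bo) is light, so stress falls on the antepenult (syllable 3, ki:).
Stress on syllable 3: ske.lu:p.ˈki:.bo.ku.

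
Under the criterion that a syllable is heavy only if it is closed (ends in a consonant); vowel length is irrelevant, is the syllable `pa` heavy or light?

`pa`: short vowel, open (no coda). Open (no coda) → light.

light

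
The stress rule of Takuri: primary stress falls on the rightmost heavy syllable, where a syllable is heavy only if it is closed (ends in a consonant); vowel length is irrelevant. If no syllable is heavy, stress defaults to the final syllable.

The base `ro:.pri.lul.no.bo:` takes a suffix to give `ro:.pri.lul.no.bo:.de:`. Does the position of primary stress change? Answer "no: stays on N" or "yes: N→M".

Base `ro:.pri.lul.no.bo:` (5 syllables):
  Weights: 1 ro: L, 2 pri L, 3 lul H, 4 no L, 5 bo: L.
  Heavy syllables in the domain: 3. The rightmost is syllable 3 (lul).
  → primary stress on syllable 3.
Suffixed `ro:.pri.lul.no.bo:.de:` (6 syllables):
  Weights: 1 ro: L, 2 pri L, 3 lul H, 4 no L, 5 bo: L, 6 de: L.
  Heavy syllables in the domain: 3. The rightmost is syllable 3 (lul).
  → primary stress on syllable 3.

no: stays on 3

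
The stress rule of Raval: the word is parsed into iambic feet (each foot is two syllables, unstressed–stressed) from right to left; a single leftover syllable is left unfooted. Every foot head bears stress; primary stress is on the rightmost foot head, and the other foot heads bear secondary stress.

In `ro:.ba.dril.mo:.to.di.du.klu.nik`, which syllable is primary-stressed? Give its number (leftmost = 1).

9

Parse right to left into iambic (σˈσ) feet: ro: (ba.ˈdril) (mo:.ˈto) (di.ˈdu) (klu.ˈnik). Syllable 1 is left unfooted.
Foot heads (stressed positions): 3, 5, 7, 9.
End Rule Rightmost: primary stress on the rightmost head = syllable 9.
Primary stress: syllable 9 → ro:.ba.dril.mo:.to.di.du.klu.ˈnik.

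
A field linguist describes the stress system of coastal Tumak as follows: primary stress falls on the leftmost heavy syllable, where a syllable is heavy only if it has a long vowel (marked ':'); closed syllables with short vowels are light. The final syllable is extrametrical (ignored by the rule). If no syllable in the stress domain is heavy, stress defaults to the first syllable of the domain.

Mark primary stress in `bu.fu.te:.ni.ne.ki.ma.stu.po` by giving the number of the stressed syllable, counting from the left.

3

The final syllable (9, po) is extrametrical; the stress domain is syllables 1–8.
Weights: 1 bu L, 2 fu L, 3 te: H, 4 ni L, 5 ne L, 6 ki L, 7 ma L, 8 stu L.
Heavy syllables in the domain: 3. The leftmost is syllable 3 (te:).
Primary stress: syllable 3 → bu.fu.ˈte:.ni.ne.ki.ma.stu.po.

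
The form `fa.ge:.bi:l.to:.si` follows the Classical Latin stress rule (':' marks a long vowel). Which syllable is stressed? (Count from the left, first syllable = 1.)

Classical Latin: stress the penult if heavy (long vowel or closed), else the antepenult.
Weights: 3 bi:l H, 4 to: H, 5 si L.
The penult (syllable 4, to:) is heavy, so it takes stress.
Stress on syllable 4: fa.ge:.bi:l.ˈto:.si.

4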